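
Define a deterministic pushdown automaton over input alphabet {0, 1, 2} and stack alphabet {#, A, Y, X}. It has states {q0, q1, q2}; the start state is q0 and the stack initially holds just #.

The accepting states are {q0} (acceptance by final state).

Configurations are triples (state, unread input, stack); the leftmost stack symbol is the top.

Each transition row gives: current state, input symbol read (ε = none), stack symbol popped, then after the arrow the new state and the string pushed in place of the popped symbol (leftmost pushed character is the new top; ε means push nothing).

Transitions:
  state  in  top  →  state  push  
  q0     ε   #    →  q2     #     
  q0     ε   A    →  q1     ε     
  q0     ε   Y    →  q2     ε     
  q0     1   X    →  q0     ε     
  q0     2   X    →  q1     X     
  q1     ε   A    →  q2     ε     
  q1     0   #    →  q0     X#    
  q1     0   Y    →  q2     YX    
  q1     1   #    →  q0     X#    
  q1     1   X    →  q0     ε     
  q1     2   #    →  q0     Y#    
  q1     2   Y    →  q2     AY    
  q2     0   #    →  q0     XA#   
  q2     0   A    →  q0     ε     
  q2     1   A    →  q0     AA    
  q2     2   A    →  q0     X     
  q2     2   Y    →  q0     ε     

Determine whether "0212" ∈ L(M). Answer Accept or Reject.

(q0, 0212, #)
  ε-move, top #: go to q2, push # → (q2, 0212, #)
  read 0, top #: go to q0, push XA# → (q0, 212, XA#)
  read 2, top X: go to q1, push X → (q1, 12, XA#)
  read 1, top X: go to q0, push ε → (q0, 2, A#)
  ε-move, top A: go to q1, push ε → (q1, 2, #)
  read 2, top #: go to q0, push Y# → (q0, ε, Y#)
All input consumed; state q0 ∈ F.

Accept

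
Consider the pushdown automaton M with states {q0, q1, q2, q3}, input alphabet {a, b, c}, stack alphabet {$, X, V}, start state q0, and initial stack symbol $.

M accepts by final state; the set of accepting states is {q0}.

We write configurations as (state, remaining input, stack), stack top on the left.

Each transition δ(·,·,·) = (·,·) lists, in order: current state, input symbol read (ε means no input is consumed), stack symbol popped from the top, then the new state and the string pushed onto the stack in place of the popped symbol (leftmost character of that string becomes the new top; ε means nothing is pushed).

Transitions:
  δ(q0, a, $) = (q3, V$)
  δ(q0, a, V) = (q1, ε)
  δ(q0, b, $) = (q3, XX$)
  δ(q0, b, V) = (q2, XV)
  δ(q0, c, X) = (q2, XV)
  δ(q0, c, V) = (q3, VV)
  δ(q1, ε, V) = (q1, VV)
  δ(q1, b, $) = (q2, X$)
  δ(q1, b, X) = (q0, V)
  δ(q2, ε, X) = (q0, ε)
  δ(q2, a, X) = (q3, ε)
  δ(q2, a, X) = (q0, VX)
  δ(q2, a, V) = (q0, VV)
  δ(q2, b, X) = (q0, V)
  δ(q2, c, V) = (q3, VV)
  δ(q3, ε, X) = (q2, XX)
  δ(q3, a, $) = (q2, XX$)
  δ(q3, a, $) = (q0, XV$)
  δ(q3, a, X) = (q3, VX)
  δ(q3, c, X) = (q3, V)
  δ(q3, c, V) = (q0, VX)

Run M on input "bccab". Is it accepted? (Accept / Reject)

Accept

One accepting computation: (q0, bccab, $) ⊢ (q3, ccab, XX$) ⊢ (q3, cab, VX$) ⊢ (q0, ab, VXX$) ⊢ (q1, b, XX$) ⊢ (q0, ε, VX$)
All input consumed and state q0 ∈ F.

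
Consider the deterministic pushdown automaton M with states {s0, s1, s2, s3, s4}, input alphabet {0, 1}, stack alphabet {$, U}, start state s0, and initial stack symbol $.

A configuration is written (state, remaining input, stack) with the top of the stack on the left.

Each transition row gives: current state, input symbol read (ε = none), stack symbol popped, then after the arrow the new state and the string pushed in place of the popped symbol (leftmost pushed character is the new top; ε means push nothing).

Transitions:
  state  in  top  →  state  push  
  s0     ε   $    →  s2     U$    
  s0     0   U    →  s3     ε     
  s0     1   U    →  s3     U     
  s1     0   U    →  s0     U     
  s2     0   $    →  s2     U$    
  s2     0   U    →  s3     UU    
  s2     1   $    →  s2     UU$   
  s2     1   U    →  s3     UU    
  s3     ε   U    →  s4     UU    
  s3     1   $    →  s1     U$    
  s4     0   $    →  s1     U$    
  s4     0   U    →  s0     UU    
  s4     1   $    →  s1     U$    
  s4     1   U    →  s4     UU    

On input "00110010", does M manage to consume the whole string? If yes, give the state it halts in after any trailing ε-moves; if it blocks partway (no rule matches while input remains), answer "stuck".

s0

(s0, 00110010, $)
  ε-move, top $: go to s2, push U$ → (s2, 00110010, U$)
  read 0, top U: go to s3, push UU → (s3, 0110010, UU$)
  ε-move, top U: go to s4, push UU → (s4, 0110010, UUU$)
  read 0, top U: go to s0, push UU → (s0, 110010, UUUU$)
  read 1, top U: go to s3, push U → (s3, 10010, UUUU$)
  ε-move, top U: go to s4, push UU → (s4, 10010, UUUUU$)
  read 1, top U: go to s4, push UU → (s4, 0010, UUUUUU$)
  read 0, top U: go to s0, push UU → (s0, 010, UUUUUUU$)
  read 0, top U: go to s3, push ε → (s3, 10, UUUUUU$)
  ε-move, top U: go to s4, push UU → (s4, 10, UUUUUUU$)
  read 1, top U: go to s4, push UU → (s4, 0, UUUUUUUU$)
  read 0, top U: go to s0, push UU → (s0, ε, UUUUUUUUU$)
All input consumed; M is in state s0.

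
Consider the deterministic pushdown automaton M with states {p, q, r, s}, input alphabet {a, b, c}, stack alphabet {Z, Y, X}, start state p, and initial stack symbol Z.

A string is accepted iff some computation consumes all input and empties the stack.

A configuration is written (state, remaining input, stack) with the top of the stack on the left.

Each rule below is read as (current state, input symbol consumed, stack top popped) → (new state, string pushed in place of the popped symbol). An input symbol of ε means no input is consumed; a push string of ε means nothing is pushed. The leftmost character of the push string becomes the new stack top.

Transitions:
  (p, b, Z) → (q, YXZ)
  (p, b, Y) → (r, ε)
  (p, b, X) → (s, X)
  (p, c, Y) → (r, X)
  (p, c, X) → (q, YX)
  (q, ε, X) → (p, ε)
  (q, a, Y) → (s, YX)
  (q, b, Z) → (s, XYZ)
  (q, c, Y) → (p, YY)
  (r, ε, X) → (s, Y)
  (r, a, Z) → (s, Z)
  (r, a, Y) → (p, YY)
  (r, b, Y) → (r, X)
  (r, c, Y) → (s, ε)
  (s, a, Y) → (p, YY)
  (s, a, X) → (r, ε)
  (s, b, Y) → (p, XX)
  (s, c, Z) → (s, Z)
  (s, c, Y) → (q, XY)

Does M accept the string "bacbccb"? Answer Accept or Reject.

Reject

(p, bacbccb, Z)
  read b, top Z: go to q, push YXZ → (q, acbccb, YXZ)
  read a, top Y: go to s, push YX → (s, cbccb, YXXZ)
  read c, top Y: go to q, push XY → (q, bccb, XYXXZ)
  ε-move, top X: go to p, push ε → (p, bccb, YXXZ)
  read b, top Y: go to r, push ε → (r, ccb, XXZ)
  ε-move, top X: go to s, push Y → (s, ccb, YXZ)
  read c, top Y: go to q, push XY → (q, cb, XYXZ)
  ε-move, top X: go to p, push ε → (p, cb, YXZ)
  read c, top Y: go to r, push X → (r, b, XXZ)
  ε-move, top X: go to s, push Y → (s, b, YXZ)
  read b, top Y: go to p, push XX → (p, ε, XXXZ)
All input consumed; stack is XXXZ, not empty, and no further ε-move applies.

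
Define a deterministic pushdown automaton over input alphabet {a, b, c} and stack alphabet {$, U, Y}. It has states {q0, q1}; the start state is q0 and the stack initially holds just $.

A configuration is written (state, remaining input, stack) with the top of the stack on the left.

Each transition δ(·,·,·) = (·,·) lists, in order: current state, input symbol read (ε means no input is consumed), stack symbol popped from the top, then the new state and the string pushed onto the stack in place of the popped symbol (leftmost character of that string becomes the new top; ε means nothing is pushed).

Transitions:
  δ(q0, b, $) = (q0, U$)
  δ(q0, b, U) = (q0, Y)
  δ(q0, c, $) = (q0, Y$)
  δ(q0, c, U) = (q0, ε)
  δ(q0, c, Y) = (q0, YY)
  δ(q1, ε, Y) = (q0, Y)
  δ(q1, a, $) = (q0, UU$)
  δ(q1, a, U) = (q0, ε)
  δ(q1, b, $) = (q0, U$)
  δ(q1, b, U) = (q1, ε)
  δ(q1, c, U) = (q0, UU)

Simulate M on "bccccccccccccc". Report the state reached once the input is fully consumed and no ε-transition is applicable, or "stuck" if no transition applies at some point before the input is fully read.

(q0, bccccccccccccc, $)
  read b, top $: go to q0, push U$ → (q0, ccccccccccccc, U$)
  read c, top U: go to q0, push ε → (q0, cccccccccccc, $)
  read c, top $: go to q0, push Y$ → (q0, ccccccccccc, Y$)
  read c, top Y: go to q0, push YY → (q0, cccccccccc, YY$)
  read c, top Y: go to q0, push YY → (q0, ccccccccc, YYY$)
  read c, top Y: go to q0, push YY → (q0, cccccccc, YYYY$)
  read c, top Y: go to q0, push YY → (q0, ccccccc, YYYYY$)
  read c, top Y: go to q0, push YY → (q0, cccccc, YYYYYY$)
  read c, top Y: go to q0, push YY → (q0, ccccc, YYYYYYY$)
  read c, top Y: go to q0, push YY → (q0, cccc, YYYYYYYY$)
  read c, top Y: go to q0, push YY → (q0, ccc, YYYYYYYYY$)
  read c, top Y: go to q0, push YY → (q0, cc, YYYYYYYYYY$)
  read c, top Y: go to q0, push YY → (q0, c, YYYYYYYYYYY$)
  read c, top Y: go to q0, push YY → (q0, ε, YYYYYYYYYYYY$)
All input consumed; M is in state q0.

q0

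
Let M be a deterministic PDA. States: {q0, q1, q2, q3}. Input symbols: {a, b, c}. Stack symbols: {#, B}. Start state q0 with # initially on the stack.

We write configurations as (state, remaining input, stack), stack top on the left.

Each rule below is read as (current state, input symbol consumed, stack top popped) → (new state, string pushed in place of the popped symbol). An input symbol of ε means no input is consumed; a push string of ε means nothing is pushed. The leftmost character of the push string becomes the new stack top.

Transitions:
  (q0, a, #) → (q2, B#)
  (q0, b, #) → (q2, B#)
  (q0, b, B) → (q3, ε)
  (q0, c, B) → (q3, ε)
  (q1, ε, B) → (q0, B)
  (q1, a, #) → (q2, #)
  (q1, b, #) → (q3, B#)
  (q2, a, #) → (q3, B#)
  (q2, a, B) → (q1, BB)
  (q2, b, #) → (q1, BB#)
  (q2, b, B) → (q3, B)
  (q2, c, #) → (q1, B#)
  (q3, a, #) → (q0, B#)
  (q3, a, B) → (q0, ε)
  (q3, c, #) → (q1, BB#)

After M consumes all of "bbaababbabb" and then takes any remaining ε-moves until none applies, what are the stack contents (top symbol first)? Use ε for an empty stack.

B#

(q0, bbaababbabb, #)
  read b, top #: go to q2, push B# → (q2, baababbabb, B#)
  read b, top B: go to q3, push B → (q3, aababbabb, B#)
  read a, top B: go to q0, push ε → (q0, ababbabb, #)
  read a, top #: go to q2, push B# → (q2, babbabb, B#)
  read b, top B: go to q3, push B → (q3, abbabb, B#)
  read a, top B: go to q0, push ε → (q0, bbabb, #)
  read b, top #: go to q2, push B# → (q2, babb, B#)
  read b, top B: go to q3, push B → (q3, abb, B#)
  read a, top B: go to q0, push ε → (q0, bb, #)
  read b, top #: go to q2, push B# → (q2, b, B#)
  read b, top B: go to q3, push B → (q3, ε, B#)
All input consumed in state q3 with stack B#.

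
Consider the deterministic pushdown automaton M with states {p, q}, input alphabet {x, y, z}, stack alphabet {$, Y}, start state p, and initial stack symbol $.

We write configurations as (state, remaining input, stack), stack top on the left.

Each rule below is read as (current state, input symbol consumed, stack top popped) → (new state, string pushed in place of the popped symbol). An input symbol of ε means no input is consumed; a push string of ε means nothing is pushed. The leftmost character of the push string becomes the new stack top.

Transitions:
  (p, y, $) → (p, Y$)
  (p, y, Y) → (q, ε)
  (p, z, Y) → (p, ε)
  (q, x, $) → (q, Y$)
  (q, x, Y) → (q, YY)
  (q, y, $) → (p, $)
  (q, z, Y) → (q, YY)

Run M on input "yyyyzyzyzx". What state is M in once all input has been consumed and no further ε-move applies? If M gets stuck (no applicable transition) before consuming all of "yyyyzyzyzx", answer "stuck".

stuck

(p, yyyyzyzyzx, $) ⊢ (p, yyyzyzyzx, Y$) ⊢ (q, yyzyzyzx, $) ⊢ (p, yzyzyzx, $) ⊢ (p, zyzyzx, Y$) ⊢ (p, yzyzx, $) ⊢ (p, zyzx, Y$) ⊢ (p, yzx, $) ⊢ (p, zx, Y$) ⊢ (p, x, $)
No transition for (p, x, top $); M blocks with input x remaining.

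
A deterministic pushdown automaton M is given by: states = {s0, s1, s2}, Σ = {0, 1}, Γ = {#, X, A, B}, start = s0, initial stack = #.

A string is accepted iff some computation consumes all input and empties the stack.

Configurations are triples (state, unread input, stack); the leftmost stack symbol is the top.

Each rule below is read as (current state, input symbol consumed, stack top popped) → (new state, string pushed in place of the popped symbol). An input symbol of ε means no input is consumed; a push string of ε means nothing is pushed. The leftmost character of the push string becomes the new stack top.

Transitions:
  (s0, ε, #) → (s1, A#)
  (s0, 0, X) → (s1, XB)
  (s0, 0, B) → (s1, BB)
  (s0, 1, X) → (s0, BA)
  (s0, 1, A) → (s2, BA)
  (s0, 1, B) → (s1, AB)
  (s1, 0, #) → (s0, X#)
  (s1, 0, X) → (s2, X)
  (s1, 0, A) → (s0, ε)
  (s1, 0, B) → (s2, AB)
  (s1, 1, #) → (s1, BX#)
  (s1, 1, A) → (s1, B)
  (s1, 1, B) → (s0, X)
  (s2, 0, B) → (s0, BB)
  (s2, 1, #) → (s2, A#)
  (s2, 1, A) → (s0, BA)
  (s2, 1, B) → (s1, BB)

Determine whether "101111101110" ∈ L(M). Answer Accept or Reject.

(s0, 101111101110, #) ⊢ (s1, 101111101110, A#) ⊢ (s1, 01111101110, B#) ⊢ (s2, 1111101110, AB#) ⊢ (s0, 111101110, BAB#) ⊢ (s1, 11101110, ABAB#) ⊢ (s1, 1101110, BBAB#) ⊢ (s0, 101110, XBAB#) ⊢ (s0, 01110, BABAB#) ⊢ (s1, 1110, BBABAB#) ⊢ (s0, 110, XBABAB#) ⊢ (s0, 10, BABABAB#) ⊢ (s1, 0, ABABABAB#) ⊢ (s0, ε, BABABAB#)
All input consumed; stack is BABABAB#, not empty, and no further ε-move applies.

Reject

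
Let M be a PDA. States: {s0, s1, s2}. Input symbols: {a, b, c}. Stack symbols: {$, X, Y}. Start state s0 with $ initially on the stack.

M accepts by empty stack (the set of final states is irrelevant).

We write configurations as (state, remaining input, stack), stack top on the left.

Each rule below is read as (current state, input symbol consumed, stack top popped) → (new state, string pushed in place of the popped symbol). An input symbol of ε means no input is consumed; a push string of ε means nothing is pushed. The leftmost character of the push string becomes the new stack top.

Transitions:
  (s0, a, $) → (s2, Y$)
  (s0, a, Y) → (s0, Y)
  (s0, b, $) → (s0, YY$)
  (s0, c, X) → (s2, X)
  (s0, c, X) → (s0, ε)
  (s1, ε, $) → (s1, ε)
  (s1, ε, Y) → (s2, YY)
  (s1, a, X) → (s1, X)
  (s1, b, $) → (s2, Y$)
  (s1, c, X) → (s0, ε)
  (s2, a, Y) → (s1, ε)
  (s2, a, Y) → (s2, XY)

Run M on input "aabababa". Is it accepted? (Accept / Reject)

Accept

One accepting computation: (s0, aabababa, $) ⊢ (s2, abababa, Y$) ⊢ (s1, bababa, $) ⊢ (s2, ababa, Y$) ⊢ (s1, baba, $) ⊢ (s2, aba, Y$) ⊢ (s1, ba, $) ⊢ (s2, a, Y$) ⊢ (s1, ε, $) ⊢ (s1, ε, ε)
All input consumed and the stack is empty.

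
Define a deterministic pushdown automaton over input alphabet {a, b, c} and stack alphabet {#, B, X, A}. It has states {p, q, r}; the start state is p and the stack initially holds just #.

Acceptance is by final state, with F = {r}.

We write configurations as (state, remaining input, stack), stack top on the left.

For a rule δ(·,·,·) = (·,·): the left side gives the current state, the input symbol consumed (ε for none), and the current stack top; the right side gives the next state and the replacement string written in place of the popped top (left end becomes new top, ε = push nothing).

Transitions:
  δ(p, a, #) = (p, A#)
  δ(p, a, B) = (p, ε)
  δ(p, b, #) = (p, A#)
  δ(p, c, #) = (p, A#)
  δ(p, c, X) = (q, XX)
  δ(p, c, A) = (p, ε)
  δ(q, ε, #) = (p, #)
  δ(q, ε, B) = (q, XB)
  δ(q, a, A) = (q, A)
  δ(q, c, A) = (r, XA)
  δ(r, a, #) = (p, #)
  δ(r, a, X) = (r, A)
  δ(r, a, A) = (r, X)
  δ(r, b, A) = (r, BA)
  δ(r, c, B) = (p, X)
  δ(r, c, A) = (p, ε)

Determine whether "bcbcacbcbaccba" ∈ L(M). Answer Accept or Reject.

Reject

(p, bcbcacbcbaccba, #)
  read b, top #: go to p, push A# → (p, cbcacbcbaccba, A#)
  read c, top A: go to p, push ε → (p, bcacbcbaccba, #)
  read b, top #: go to p, push A# → (p, cacbcbaccba, A#)
  read c, top A: go to p, push ε → (p, acbcbaccba, #)
  read a, top #: go to p, push A# → (p, cbcbaccba, A#)
  read c, top A: go to p, push ε → (p, bcbaccba, #)
  read b, top #: go to p, push A# → (p, cbaccba, A#)
  read c, top A: go to p, push ε → (p, baccba, #)
  read b, top #: go to p, push A# → (p, accba, A#)
No transition applies at (p, accba, A#); input not fully consumed.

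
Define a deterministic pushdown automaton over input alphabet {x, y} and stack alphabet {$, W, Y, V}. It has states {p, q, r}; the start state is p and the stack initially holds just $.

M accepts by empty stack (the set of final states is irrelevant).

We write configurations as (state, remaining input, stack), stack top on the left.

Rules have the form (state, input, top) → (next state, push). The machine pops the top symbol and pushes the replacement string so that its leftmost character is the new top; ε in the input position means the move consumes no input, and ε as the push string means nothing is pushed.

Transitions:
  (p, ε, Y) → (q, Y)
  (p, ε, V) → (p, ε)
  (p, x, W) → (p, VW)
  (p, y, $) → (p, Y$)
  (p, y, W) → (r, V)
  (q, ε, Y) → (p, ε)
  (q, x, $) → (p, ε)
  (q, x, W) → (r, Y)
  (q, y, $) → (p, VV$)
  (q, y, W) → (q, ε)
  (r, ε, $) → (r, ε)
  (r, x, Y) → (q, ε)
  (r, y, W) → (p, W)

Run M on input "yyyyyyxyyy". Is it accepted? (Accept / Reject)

Reject

(p, yyyyyyxyyy, $) ⊢ (p, yyyyyxyyy, Y$) ⊢ (q, yyyyyxyyy, Y$) ⊢ (p, yyyyyxyyy, $) ⊢ (p, yyyyxyyy, Y$) ⊢ (q, yyyyxyyy, Y$) ⊢ (p, yyyyxyyy, $) ⊢ (p, yyyxyyy, Y$) ⊢ (q, yyyxyyy, Y$) ⊢ (p, yyyxyyy, $) ⊢ (p, yyxyyy, Y$) ⊢ (q, yyxyyy, Y$) ⊢ (p, yyxyyy, $) ⊢ (p, yxyyy, Y$) ⊢ (q, yxyyy, Y$) ⊢ (p, yxyyy, $) ⊢ (p, xyyy, Y$) ⊢ (q, xyyy, Y$) ⊢ (p, xyyy, $)
No transition applies at (p, xyyy, $); input not fully consumed.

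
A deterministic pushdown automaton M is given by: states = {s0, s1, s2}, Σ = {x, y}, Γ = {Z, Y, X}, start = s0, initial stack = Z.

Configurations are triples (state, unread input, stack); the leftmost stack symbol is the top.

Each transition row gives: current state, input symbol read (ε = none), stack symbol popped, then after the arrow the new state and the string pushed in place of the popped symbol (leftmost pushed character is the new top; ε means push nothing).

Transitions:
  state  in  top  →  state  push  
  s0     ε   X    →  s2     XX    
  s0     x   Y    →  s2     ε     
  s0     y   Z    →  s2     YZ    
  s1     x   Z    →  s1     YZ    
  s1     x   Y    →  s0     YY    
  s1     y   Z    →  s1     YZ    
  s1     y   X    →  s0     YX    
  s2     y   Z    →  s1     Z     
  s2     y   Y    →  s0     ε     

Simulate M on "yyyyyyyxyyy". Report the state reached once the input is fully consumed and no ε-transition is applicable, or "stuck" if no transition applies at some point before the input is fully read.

stuck

(s0, yyyyyyyxyyy, Z) ⊢ (s2, yyyyyyxyyy, YZ) ⊢ (s0, yyyyyxyyy, Z) ⊢ (s2, yyyyxyyy, YZ) ⊢ (s0, yyyxyyy, Z) ⊢ (s2, yyxyyy, YZ) ⊢ (s0, yxyyy, Z) ⊢ (s2, xyyy, YZ)
No transition for (s2, x, top Y); M blocks with input xyyy remaining.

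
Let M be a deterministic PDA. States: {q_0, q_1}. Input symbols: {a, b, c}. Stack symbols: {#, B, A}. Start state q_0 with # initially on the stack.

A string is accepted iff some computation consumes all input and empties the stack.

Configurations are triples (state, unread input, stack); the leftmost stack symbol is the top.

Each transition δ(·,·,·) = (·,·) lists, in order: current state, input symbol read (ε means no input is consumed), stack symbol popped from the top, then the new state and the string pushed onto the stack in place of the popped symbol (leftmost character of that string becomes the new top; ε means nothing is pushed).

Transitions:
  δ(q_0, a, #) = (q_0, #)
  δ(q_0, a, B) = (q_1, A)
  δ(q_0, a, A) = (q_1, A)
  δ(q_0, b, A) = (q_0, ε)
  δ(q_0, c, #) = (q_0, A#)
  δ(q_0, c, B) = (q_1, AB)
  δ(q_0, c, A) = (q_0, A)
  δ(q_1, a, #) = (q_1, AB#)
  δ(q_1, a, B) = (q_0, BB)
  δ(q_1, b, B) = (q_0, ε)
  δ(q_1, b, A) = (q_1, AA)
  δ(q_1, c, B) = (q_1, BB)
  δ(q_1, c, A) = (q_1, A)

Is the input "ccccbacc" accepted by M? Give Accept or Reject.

Reject

(q_0, ccccbacc, #) ⊢ (q_0, cccbacc, A#) ⊢ (q_0, ccbacc, A#) ⊢ (q_0, cbacc, A#) ⊢ (q_0, bacc, A#) ⊢ (q_0, acc, #) ⊢ (q_0, cc, #) ⊢ (q_0, c, A#) ⊢ (q_0, ε, A#)
All input consumed; stack is A#, not empty, and no further ε-move applies.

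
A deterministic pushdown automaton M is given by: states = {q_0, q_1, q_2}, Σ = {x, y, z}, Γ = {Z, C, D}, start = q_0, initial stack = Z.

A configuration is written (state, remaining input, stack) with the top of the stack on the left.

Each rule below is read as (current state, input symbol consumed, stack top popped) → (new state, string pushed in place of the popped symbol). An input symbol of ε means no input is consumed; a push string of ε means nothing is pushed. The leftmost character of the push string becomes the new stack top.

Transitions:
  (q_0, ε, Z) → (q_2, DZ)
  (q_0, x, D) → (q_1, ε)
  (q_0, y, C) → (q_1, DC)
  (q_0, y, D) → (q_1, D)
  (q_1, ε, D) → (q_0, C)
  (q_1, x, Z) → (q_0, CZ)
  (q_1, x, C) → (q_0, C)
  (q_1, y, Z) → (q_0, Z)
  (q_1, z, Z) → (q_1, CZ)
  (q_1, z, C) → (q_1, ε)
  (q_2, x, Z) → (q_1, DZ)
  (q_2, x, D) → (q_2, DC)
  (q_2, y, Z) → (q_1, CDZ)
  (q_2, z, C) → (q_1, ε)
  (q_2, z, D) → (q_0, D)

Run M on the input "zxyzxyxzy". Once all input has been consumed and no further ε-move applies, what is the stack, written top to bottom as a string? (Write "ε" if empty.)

CCZ

(q_0, zxyzxyxzy, Z) ⊢ (q_2, zxyzxyxzy, DZ) ⊢ (q_0, xyzxyxzy, DZ) ⊢ (q_1, yzxyxzy, Z) ⊢ (q_0, zxyxzy, Z) ⊢ (q_2, zxyxzy, DZ) ⊢ (q_0, xyxzy, DZ) ⊢ (q_1, yxzy, Z) ⊢ (q_0, xzy, Z) ⊢ (q_2, xzy, DZ) ⊢ (q_2, zy, DCZ) ⊢ (q_0, y, DCZ) ⊢ (q_1, ε, DCZ) ⊢ (q_0, ε, CCZ)
All input consumed in state q_0 with stack CCZ.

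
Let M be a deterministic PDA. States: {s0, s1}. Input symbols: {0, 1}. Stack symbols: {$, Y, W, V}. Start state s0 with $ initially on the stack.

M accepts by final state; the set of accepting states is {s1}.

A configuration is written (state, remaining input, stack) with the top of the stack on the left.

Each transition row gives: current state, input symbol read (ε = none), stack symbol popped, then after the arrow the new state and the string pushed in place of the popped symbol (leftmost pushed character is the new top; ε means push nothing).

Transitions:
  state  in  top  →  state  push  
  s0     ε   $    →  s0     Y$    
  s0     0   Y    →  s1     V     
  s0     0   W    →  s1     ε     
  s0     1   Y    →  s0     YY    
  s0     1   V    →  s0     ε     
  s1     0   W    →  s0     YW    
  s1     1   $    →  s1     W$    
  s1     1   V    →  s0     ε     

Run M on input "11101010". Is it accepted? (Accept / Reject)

Accept

(s0, 11101010, $)
  ε-move, top $: go to s0, push Y$ → (s0, 11101010, Y$)
  read 1, top Y: go to s0, push YY → (s0, 1101010, YY$)
  read 1, top Y: go to s0, push YY → (s0, 101010, YYY$)
  read 1, top Y: go to s0, push YY → (s0, 01010, YYYY$)
  read 0, top Y: go to s1, push V → (s1, 1010, VYYY$)
  read 1, top V: go to s0, push ε → (s0, 010, YYY$)
  read 0, top Y: go to s1, push V → (s1, 10, VYY$)
  read 1, top V: go to s0, push ε → (s0, 0, YY$)
  read 0, top Y: go to s1, push V → (s1, ε, VY$)
All input consumed; state s1 ∈ F.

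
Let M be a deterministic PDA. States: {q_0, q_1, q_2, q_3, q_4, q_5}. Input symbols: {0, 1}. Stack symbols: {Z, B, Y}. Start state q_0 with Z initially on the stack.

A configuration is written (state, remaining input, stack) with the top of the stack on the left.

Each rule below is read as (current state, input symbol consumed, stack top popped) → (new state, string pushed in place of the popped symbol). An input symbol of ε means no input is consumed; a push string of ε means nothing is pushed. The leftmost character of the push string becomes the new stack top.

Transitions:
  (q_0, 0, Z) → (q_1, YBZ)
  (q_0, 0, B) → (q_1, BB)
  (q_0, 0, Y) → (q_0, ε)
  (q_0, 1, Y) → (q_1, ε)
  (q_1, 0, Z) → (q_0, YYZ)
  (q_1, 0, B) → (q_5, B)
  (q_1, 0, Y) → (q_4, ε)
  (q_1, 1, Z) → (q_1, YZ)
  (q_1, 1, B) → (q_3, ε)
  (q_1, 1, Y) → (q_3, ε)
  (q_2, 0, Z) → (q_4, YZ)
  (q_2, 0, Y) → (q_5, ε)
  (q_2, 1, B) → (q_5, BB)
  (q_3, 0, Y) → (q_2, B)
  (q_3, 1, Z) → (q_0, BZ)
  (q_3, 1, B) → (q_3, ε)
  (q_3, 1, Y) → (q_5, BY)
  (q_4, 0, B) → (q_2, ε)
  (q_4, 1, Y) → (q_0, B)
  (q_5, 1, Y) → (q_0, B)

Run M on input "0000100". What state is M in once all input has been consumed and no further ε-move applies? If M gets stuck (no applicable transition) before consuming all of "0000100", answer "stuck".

(q_0, 0000100, Z)
  read 0, top Z: go to q_1, push YBZ → (q_1, 000100, YBZ)
  read 0, top Y: go to q_4, push ε → (q_4, 00100, BZ)
  read 0, top B: go to q_2, push ε → (q_2, 0100, Z)
  read 0, top Z: go to q_4, push YZ → (q_4, 100, YZ)
  read 1, top Y: go to q_0, push B → (q_0, 00, BZ)
  read 0, top B: go to q_1, push BB → (q_1, 0, BBZ)
  read 0, top B: go to q_5, push B → (q_5, ε, BBZ)
All input consumed; M is in state q_5.

q_5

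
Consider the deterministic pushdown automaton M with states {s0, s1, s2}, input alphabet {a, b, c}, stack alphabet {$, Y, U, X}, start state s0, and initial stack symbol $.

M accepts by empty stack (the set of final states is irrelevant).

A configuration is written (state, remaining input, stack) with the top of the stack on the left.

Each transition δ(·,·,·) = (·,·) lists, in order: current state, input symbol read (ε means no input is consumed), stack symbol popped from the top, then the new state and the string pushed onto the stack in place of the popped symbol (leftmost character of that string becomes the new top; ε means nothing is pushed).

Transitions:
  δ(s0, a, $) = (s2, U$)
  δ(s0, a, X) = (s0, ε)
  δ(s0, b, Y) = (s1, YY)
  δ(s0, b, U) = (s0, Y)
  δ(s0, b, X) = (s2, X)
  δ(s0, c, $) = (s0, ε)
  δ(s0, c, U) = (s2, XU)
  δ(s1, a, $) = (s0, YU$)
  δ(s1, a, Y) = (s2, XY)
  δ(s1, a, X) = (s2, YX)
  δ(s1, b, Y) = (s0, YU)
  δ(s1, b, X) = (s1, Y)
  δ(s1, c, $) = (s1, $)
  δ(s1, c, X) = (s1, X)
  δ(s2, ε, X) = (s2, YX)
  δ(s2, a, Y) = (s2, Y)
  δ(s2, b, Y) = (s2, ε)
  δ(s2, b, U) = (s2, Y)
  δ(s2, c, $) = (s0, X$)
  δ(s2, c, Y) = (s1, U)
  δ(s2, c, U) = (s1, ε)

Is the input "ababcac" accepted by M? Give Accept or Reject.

(s0, ababcac, $) ⊢ (s2, babcac, U$) ⊢ (s2, abcac, Y$) ⊢ (s2, bcac, Y$) ⊢ (s2, cac, $) ⊢ (s0, ac, X$) ⊢ (s0, c, $) ⊢ (s0, ε, ε)
All input consumed and the stack is empty.

Accept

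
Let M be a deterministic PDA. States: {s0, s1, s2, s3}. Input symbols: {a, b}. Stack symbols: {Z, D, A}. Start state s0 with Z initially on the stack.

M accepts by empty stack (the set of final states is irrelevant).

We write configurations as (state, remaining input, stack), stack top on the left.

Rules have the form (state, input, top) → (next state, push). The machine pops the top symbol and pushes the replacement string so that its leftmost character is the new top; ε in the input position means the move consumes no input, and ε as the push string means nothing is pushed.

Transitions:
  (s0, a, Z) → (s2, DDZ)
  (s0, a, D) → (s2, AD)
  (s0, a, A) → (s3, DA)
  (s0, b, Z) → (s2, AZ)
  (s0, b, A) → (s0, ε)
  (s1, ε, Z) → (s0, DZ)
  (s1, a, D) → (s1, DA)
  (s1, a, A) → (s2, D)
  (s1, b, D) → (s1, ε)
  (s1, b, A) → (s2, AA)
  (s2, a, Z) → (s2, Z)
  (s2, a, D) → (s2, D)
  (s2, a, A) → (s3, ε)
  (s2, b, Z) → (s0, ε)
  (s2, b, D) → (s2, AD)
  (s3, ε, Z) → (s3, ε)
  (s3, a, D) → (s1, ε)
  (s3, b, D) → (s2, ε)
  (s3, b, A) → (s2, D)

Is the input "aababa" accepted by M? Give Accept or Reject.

(s0, aababa, Z)
  read a, top Z: go to s2, push DDZ → (s2, ababa, DDZ)
  read a, top D: go to s2, push D → (s2, baba, DDZ)
  read b, top D: go to s2, push AD → (s2, aba, ADDZ)
  read a, top A: go to s3, push ε → (s3, ba, DDZ)
  read b, top D: go to s2, push ε → (s2, a, DZ)
  read a, top D: go to s2, push D → (s2, ε, DZ)
All input consumed; stack is DZ, not empty, and no further ε-move applies.

Reject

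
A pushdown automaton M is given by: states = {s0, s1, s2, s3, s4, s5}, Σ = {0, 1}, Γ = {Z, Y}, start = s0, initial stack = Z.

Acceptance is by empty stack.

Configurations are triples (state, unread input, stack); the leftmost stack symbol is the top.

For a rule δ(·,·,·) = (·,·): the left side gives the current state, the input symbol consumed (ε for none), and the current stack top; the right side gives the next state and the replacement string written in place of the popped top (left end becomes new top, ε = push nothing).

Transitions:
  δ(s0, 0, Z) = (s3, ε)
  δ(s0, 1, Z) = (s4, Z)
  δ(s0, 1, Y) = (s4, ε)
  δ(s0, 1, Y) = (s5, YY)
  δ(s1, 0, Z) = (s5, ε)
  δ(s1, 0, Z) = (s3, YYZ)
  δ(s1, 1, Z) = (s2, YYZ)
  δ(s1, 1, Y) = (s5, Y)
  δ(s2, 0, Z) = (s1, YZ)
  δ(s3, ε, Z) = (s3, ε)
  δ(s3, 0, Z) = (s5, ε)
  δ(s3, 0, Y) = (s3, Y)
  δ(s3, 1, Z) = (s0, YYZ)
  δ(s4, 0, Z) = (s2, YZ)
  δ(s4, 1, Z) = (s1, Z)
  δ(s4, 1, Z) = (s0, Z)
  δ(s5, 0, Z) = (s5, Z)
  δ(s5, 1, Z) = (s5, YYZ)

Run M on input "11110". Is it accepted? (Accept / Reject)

One accepting computation: (s0, 11110, Z) ⊢ (s4, 1110, Z) ⊢ (s0, 110, Z) ⊢ (s4, 10, Z) ⊢ (s1, 0, Z) ⊢ (s5, ε, ε)
All input consumed and the stack is empty.

Accept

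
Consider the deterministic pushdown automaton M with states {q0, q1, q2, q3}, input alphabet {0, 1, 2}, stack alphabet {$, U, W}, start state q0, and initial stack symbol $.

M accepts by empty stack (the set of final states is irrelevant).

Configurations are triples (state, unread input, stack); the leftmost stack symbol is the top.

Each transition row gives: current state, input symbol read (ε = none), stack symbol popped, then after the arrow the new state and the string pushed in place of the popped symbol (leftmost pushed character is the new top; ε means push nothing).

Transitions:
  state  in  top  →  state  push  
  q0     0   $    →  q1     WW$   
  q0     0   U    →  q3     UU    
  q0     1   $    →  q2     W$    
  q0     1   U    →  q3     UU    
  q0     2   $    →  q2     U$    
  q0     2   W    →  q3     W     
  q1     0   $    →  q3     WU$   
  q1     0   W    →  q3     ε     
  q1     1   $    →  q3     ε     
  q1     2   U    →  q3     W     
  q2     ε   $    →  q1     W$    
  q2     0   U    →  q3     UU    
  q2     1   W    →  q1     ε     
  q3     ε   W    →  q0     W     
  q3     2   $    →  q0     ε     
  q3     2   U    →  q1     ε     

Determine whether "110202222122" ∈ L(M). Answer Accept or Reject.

(q0, 110202222122, $) ⊢ (q2, 10202222122, W$) ⊢ (q1, 0202222122, $) ⊢ (q3, 202222122, WU$) ⊢ (q0, 202222122, WU$) ⊢ (q3, 02222122, WU$) ⊢ (q0, 02222122, WU$)
No transition applies at (q0, 02222122, WU$); input not fully consumed.

Reject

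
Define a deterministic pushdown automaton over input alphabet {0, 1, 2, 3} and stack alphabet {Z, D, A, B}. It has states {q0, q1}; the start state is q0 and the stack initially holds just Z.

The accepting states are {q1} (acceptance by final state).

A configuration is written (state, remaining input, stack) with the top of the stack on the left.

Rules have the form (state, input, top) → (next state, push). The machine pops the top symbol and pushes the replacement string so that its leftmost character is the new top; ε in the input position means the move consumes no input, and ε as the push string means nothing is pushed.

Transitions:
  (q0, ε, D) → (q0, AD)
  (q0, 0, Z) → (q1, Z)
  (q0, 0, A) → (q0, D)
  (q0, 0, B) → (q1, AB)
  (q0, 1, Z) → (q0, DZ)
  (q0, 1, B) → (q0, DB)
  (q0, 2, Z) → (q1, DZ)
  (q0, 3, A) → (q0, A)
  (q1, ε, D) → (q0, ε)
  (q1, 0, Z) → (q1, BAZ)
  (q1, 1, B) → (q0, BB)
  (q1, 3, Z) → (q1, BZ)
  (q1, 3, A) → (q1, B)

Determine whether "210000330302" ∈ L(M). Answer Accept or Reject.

Reject

(q0, 210000330302, Z)
  read 2, top Z: go to q1, push DZ → (q1, 10000330302, DZ)
  ε-move, top D: go to q0, push ε → (q0, 10000330302, Z)
  read 1, top Z: go to q0, push DZ → (q0, 0000330302, DZ)
  ε-move, top D: go to q0, push AD → (q0, 0000330302, ADZ)
  read 0, top A: go to q0, push D → (q0, 000330302, DDZ)
  ε-move, top D: go to q0, push AD → (q0, 000330302, ADDZ)
  read 0, top A: go to q0, push D → (q0, 00330302, DDDZ)
  ε-move, top D: go to q0, push AD → (q0, 00330302, ADDDZ)
  read 0, top A: go to q0, push D → (q0, 0330302, DDDDZ)
  ε-move, top D: go to q0, push AD → (q0, 0330302, ADDDDZ)
  read 0, top A: go to q0, push D → (q0, 330302, DDDDDZ)
  ε-move, top D: go to q0, push AD → (q0, 330302, ADDDDDZ)
  read 3, top A: go to q0, push A → (q0, 30302, ADDDDDZ)
  read 3, top A: go to q0, push A → (q0, 0302, ADDDDDZ)
  read 0, top A: go to q0, push D → (q0, 302, DDDDDDZ)
  ε-move, top D: go to q0, push AD → (q0, 302, ADDDDDDZ)
  read 3, top A: go to q0, push A → (q0, 02, ADDDDDDZ)
  read 0, top A: go to q0, push D → (q0, 2, DDDDDDDZ)
  ε-move, top D: go to q0, push AD → (q0, 2, ADDDDDDDZ)
No transition applies at (q0, 2, ADDDDDDDZ); input not fully consumed.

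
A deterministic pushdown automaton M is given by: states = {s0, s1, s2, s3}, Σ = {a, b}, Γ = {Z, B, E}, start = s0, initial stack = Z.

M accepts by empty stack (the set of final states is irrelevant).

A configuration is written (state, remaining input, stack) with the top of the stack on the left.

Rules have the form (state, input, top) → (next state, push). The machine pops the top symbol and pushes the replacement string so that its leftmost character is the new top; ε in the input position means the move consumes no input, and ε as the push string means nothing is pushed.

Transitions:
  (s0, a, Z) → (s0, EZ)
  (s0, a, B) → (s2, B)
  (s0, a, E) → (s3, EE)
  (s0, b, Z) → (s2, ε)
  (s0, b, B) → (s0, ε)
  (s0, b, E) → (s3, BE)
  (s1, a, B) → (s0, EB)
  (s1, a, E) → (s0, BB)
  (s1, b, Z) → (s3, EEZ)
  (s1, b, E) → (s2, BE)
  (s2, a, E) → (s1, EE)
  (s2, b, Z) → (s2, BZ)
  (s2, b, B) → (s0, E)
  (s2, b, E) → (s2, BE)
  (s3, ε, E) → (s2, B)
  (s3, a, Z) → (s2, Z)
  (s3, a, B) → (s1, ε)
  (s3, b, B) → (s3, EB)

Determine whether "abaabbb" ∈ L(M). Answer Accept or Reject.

(s0, abaabbb, Z)
  read a, top Z: go to s0, push EZ → (s0, baabbb, EZ)
  read b, top E: go to s3, push BE → (s3, aabbb, BEZ)
  read a, top B: go to s1, push ε → (s1, abbb, EZ)
  read a, top E: go to s0, push BB → (s0, bbb, BBZ)
  read b, top B: go to s0, push ε → (s0, bb, BZ)
  read b, top B: go to s0, push ε → (s0, b, Z)
  read b, top Z: go to s2, push ε → (s2, ε, ε)
All input consumed and the stack is empty.

Accept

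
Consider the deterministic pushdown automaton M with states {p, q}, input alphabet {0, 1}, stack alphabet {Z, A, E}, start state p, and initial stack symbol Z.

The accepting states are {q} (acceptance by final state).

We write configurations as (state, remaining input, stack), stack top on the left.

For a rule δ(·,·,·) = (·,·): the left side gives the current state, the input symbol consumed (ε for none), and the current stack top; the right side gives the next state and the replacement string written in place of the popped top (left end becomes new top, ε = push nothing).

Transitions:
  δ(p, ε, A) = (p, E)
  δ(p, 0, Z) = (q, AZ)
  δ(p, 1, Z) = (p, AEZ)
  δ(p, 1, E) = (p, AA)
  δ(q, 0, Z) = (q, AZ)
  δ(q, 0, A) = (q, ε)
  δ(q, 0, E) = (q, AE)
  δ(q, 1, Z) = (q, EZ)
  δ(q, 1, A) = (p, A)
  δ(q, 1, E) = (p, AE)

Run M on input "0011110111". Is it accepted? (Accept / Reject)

(p, 0011110111, Z) ⊢ (q, 011110111, AZ) ⊢ (q, 11110111, Z) ⊢ (q, 1110111, EZ) ⊢ (p, 110111, AEZ) ⊢ (p, 110111, EEZ) ⊢ (p, 10111, AAEZ) ⊢ (p, 10111, EAEZ) ⊢ (p, 0111, AAAEZ) ⊢ (p, 0111, EAAEZ)
No transition applies at (p, 0111, EAAEZ); input not fully consumed.

Reject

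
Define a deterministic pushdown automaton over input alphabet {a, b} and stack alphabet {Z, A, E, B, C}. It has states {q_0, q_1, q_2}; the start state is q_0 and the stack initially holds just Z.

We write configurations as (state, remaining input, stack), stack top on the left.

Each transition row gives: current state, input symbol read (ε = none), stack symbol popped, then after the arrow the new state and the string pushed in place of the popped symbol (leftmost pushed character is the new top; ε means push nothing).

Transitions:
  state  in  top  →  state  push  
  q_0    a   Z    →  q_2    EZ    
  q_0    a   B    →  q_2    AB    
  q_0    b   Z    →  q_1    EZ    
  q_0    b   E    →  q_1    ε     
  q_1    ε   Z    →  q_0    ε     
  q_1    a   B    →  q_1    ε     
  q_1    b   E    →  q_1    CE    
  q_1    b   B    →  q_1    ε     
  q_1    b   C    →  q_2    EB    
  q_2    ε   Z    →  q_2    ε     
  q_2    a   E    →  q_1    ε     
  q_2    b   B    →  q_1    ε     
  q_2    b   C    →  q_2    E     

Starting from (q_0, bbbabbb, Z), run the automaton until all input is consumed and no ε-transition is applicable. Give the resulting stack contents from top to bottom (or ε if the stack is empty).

(q_0, bbbabbb, Z)
  read b, top Z: go to q_1, push EZ → (q_1, bbabbb, EZ)
  read b, top E: go to q_1, push CE → (q_1, babbb, CEZ)
  read b, top C: go to q_2, push EB → (q_2, abbb, EBEZ)
  read a, top E: go to q_1, push ε → (q_1, bbb, BEZ)
  read b, top B: go to q_1, push ε → (q_1, bb, EZ)
  read b, top E: go to q_1, push CE → (q_1, b, CEZ)
  read b, top C: go to q_2, push EB → (q_2, ε, EBEZ)
All input consumed in state q_2 with stack EBEZ.

EBEZ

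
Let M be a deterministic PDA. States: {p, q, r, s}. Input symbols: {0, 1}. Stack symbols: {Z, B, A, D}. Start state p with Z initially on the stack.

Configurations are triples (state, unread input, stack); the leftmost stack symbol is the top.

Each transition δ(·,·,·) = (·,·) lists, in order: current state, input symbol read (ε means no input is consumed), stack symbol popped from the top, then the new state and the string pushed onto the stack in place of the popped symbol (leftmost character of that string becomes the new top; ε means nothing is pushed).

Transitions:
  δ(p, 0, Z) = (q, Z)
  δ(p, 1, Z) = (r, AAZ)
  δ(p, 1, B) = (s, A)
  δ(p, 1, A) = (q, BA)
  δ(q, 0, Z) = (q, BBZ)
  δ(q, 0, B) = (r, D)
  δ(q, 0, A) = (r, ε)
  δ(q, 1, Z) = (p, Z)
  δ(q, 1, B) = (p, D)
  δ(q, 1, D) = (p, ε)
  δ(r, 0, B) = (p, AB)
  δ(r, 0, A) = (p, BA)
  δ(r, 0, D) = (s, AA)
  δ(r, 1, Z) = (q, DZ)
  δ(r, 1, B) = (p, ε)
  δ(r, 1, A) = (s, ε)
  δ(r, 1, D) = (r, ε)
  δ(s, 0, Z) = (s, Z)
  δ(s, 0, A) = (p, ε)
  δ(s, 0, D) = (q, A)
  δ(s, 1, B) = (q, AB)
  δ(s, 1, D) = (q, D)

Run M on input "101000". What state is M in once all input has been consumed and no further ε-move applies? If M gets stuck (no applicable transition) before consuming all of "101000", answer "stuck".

stuck

(p, 101000, Z)
  read 1, top Z: go to r, push AAZ → (r, 01000, AAZ)
  read 0, top A: go to p, push BA → (p, 1000, BAAZ)
  read 1, top B: go to s, push A → (s, 000, AAAZ)
  read 0, top A: go to p, push ε → (p, 00, AAZ)
No transition for (p, 0, top A); M blocks with input 00 remaining.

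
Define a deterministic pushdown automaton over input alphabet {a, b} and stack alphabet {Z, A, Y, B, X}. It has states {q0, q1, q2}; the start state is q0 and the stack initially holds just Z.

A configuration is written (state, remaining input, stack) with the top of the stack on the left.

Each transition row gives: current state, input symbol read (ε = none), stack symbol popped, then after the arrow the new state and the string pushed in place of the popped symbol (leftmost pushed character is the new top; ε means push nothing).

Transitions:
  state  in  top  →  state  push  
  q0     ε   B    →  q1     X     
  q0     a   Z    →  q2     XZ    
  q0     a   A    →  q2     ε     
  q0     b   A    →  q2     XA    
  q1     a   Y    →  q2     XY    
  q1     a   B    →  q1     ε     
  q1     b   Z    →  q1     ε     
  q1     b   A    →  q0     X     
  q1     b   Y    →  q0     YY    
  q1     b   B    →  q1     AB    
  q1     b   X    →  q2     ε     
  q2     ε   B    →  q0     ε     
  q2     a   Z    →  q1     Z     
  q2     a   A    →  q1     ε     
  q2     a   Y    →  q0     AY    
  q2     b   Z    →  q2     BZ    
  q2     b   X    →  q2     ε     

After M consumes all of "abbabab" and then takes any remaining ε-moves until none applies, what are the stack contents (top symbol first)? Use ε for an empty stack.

(q0, abbabab, Z)
  read a, top Z: go to q2, push XZ → (q2, bbabab, XZ)
  read b, top X: go to q2, push ε → (q2, babab, Z)
  read b, top Z: go to q2, push BZ → (q2, abab, BZ)
  ε-move, top B: go to q0, push ε → (q0, abab, Z)
  read a, top Z: go to q2, push XZ → (q2, bab, XZ)
  read b, top X: go to q2, push ε → (q2, ab, Z)
  read a, top Z: go to q1, push Z → (q1, b, Z)
  read b, top Z: go to q1, push ε → (q1, ε, ε)
All input consumed in state q1 with stack ε.

ε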